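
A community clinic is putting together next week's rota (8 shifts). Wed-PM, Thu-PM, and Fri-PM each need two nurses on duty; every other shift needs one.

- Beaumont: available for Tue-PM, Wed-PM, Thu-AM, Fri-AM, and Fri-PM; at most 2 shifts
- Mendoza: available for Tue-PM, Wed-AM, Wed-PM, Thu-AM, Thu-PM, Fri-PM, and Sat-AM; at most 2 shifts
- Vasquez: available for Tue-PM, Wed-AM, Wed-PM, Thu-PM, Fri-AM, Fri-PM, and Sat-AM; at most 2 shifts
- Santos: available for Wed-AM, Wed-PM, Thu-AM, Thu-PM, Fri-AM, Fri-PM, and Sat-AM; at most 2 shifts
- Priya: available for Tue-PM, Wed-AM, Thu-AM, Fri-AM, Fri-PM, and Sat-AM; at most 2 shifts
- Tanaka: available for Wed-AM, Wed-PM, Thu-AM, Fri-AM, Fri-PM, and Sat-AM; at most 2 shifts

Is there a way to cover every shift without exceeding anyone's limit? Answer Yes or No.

Yes

One valid schedule: Tue-PM→Beaumont, Wed-AM→Mendoza, Wed-PM→Santos+Tanaka, Thu-AM→Beaumont, Thu-PM→Mendoza+Vasquez, Fri-AM→Vasquez, Fri-PM→Priya+Tanaka, Sat-AM→Santos.
Loads: Beaumont 2/2, Mendoza 2/2, Vasquez 2/2, Santos 2/2, Priya 1/2, Tanaka 2/2 — all within limits.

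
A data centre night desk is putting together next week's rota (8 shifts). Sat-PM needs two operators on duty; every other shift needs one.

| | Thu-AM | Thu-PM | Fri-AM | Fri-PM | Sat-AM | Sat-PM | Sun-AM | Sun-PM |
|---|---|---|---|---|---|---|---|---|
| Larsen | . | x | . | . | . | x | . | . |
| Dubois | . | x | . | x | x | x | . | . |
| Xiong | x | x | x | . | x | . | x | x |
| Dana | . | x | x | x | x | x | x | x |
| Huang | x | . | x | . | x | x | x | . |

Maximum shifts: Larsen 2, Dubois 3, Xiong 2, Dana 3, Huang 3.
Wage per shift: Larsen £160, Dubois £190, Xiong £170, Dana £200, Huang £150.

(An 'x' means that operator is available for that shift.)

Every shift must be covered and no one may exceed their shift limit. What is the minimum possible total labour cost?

£1490

Picking the cheapest available operator for each shift independently would cost £1430, but that ignores the shift limits.
An optimal schedule: Thu-AM→Huang, Thu-PM→Larsen, Fri-AM→Huang, Fri-PM→Dubois, Sat-AM→Xiong, Sat-PM→Larsen+Dubois, Sun-AM→Huang, Sun-PM→Xiong.
Total: 150 + 160 + 150 + 190 + 170 + 160 + 190 + 150 + 170 = £1490.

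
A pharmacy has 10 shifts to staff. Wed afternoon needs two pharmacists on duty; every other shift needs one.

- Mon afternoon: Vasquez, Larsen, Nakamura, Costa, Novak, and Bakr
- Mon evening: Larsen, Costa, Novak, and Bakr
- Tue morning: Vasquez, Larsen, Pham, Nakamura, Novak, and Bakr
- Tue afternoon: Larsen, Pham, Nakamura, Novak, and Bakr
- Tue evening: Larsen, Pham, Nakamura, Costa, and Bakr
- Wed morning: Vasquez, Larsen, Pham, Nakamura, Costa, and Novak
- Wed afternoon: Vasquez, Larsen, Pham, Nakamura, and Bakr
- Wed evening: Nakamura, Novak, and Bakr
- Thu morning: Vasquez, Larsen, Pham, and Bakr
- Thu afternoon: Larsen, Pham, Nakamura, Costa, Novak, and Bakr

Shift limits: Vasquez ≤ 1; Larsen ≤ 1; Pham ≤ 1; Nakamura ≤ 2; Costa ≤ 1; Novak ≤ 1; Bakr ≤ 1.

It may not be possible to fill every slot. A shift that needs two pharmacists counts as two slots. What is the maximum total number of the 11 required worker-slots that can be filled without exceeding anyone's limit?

Total capacity across all pharmacists is 1+1+1+2+1+1+1 = 8, and 11 slots are needed, so at most 8 can be filled.
An assignment achieving 8: Mon afternoon→Costa, Mon evening→Larsen, Tue morning→Novak, Tue afternoon→Pham, Tue evening→Nakamura, Wed afternoon→Bakr, Wed evening→Nakamura, Thu morning→Vasquez.
Loads: Vasquez 1/1, Larsen 1/1, Pham 1/1, Nakamura 2/2, Costa 1/1, Novak 1/1, Bakr 1/1.

8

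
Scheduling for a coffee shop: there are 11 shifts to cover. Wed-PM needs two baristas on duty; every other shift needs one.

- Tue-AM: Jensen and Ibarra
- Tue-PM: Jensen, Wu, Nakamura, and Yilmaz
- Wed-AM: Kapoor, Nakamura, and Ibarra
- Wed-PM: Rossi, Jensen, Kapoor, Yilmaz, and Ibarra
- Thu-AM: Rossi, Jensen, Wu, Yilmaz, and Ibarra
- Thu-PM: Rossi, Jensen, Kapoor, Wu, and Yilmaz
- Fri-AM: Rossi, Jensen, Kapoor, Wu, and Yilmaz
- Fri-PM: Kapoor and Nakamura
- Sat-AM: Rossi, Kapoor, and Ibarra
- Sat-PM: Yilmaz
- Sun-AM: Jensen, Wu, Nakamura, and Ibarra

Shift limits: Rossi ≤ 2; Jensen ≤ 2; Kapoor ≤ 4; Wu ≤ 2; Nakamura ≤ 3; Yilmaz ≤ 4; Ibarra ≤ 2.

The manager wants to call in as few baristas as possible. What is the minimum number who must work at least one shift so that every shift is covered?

4

12 slots to fill and no one can take more than 4, so at least ⌈12/4⌉ = 3 baristas are needed.
Any 3 baristas together have capacity at most 4+4+3 = 11 < 12 slots, so 3 can never suffice.
Rossi, Jensen, Kapoor, and Yilmaz alone can cover everything: Tue-AM→Jensen, Tue-PM→Yilmaz, Wed-AM→Kapoor, Wed-PM→Kapoor+Yilmaz, Thu-AM→Rossi, Thu-PM→Kapoor, Fri-AM→Yilmaz, Fri-PM→Kapoor, Sat-AM→Rossi, Sat-PM→Yilmaz, Sun-AM→Jensen.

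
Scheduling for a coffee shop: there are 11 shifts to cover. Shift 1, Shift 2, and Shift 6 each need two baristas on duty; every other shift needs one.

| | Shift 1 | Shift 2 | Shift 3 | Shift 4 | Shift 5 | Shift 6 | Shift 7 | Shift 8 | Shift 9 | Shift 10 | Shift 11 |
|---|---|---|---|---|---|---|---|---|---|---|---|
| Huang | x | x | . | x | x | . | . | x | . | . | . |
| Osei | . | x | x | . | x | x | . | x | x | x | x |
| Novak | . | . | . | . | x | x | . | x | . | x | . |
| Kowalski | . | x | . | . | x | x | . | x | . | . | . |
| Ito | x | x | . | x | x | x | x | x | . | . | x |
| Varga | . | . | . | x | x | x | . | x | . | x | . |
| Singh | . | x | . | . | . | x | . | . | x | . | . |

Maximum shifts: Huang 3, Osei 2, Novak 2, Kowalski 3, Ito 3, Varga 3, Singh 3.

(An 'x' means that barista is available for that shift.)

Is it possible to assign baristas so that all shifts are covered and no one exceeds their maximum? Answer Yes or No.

Shift 1 can only be covered by Huang and Ito, so that assignment is forced.
Shift 3 can only be covered by Osei, so that assignment is forced.
Shift 7 can only be covered by Ito, so that assignment is forced.
One valid schedule: Shift 1→Huang+Ito, Shift 2→Kowalski+Singh, Shift 3→Osei, Shift 4→Huang, Shift 5→Huang, Shift 6→Kowalski+Varga, Shift 7→Ito, Shift 8→Novak, Shift 9→Osei, Shift 10→Novak, Shift 11→Ito.
Loads: Huang 3/3, Osei 2/2, Novak 2/2, Kowalski 2/3, Ito 3/3, Varga 1/3, Singh 1/3 — all within limits.

Yes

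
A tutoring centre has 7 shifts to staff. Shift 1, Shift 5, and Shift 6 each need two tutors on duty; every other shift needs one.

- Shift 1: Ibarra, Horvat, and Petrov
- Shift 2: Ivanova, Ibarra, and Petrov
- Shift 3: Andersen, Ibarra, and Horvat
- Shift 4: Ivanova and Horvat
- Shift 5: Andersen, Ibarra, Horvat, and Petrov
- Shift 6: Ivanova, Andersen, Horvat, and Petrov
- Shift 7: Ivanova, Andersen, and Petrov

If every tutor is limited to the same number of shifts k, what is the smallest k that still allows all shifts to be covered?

With 5 tutors and 10 worker-slots to fill, someone must work at least ⌈10/5⌉ = 2 shifts, so k ≥ 2.
k = 2 works: Shift 1→Ibarra+Horvat, Shift 2→Ivanova, Shift 3→Andersen, Shift 4→Ivanova, Shift 5→Ibarra+Petrov, Shift 6→Horvat+Petrov, Shift 7→Andersen.
Loads: Ivanova 2, Andersen 2, Ibarra 2, Horvat 2, Petrov 2 — all ≤ 2.

2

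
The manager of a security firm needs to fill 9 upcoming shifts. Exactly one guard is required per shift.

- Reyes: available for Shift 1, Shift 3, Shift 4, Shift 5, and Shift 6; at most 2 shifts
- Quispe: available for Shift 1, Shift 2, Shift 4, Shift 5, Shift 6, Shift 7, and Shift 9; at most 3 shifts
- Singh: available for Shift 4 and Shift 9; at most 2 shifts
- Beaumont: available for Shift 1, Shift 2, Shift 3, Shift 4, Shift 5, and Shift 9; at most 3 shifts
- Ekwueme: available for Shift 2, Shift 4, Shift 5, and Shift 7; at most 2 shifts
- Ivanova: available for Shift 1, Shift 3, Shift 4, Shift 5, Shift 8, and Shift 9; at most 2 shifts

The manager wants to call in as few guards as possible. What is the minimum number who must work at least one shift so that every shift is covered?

4

9 slots to fill and no one can take more than 3, so at least ⌈9/3⌉ = 3 guards are needed.
Any 3 guards together have capacity at most 3+3+2 = 8 < 9 slots, so 3 can never suffice.
Reyes, Quispe, Singh, and Ivanova alone can cover everything: Shift 1→Quispe, Shift 2→Quispe, Shift 3→Reyes, Shift 4→Singh, Shift 5→Ivanova, Shift 6→Reyes, Shift 7→Quispe, Shift 8→Ivanova, Shift 9→Singh.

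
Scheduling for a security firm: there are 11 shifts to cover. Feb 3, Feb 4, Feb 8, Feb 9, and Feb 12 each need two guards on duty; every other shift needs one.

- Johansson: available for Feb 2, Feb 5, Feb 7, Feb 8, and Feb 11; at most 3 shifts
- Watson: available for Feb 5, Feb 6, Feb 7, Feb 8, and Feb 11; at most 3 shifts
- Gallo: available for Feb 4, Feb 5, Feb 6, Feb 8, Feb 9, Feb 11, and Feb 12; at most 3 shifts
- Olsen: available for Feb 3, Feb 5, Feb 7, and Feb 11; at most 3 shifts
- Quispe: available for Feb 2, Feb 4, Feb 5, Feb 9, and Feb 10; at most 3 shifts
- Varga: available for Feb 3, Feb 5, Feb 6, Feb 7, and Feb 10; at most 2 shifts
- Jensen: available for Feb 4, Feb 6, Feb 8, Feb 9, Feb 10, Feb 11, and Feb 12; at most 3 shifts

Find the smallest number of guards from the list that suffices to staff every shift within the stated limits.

16 slots to fill and no one can take more than 3, so at least ⌈16/3⌉ = 6 guards are needed.
Johansson, Watson, Gallo, Olsen, Varga, and Jensen alone can cover everything: Feb 2→Johansson, Feb 3→Olsen+Varga, Feb 4→Gallo+Jensen, Feb 5→Watson, Feb 6→Watson, Feb 7→Johansson, Feb 8→Johansson+Watson, Feb 9→Gallo+Jensen, Feb 10→Varga, Feb 11→Olsen, Feb 12→Gallo+Jensen.

6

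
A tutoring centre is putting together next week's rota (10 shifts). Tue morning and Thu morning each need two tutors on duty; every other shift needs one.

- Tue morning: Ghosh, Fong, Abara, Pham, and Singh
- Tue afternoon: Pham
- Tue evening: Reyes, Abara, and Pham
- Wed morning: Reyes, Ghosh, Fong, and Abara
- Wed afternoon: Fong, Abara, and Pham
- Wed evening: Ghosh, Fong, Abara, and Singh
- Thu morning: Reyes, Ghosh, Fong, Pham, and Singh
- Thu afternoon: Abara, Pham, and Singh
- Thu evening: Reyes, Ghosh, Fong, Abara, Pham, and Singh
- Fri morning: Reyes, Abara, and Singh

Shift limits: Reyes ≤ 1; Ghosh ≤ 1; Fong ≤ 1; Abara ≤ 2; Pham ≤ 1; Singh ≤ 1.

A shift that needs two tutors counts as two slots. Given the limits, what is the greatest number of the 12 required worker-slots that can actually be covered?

Total capacity across all tutors is 1+1+1+2+1+1 = 7, and 12 slots are needed, so at most 7 can be filled.
An assignment achieving 7: Tue afternoon→Pham, Tue evening→Reyes, Wed morning→Ghosh, Wed afternoon→Fong, Wed evening→Singh, Thu afternoon→Abara, Fri morning→Abara.
Loads: Reyes 1/1, Ghosh 1/1, Fong 1/1, Abara 2/2, Pham 1/1, Singh 1/1.

7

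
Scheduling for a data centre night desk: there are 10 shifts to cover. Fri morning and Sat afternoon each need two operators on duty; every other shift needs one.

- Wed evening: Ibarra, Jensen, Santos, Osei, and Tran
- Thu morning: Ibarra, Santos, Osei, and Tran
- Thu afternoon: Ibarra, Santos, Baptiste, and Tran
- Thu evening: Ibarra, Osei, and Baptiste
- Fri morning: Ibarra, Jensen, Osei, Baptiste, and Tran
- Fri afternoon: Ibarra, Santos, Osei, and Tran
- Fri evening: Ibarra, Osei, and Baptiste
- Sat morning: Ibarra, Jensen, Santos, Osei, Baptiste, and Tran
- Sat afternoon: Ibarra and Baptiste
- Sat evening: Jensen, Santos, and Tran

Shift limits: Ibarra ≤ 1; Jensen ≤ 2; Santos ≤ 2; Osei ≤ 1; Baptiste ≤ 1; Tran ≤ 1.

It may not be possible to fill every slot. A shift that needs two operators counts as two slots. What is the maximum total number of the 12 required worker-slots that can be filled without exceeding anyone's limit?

8

Total capacity across all operators is 1+2+2+1+1+1 = 8, and 12 slots are needed, so at most 8 can be filled.
An assignment achieving 8: Wed evening→Jensen, Thu morning→Santos, Thu afternoon→Santos, Thu evening→Osei, Fri afternoon→Tran, Sat afternoon→Ibarra+Baptiste, Sat evening→Jensen.
Loads: Ibarra 1/1, Jensen 2/2, Santos 2/2, Osei 1/1, Baptiste 1/1, Tran 1/1.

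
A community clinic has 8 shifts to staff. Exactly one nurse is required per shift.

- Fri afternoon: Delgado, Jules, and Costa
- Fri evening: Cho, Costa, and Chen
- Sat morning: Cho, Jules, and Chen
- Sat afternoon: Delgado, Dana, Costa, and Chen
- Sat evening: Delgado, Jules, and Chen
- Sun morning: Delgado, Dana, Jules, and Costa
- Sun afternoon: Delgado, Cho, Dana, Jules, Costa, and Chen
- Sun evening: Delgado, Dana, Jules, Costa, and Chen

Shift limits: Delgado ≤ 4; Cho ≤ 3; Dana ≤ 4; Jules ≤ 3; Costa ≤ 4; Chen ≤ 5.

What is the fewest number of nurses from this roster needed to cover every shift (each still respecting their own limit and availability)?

2

8 slots to fill and no one can take more than 5, so at least ⌈8/5⌉ = 2 nurses are needed.
Delgado and Chen alone can cover everything: Fri afternoon→Delgado, Fri evening→Chen, Sat morning→Chen, Sat afternoon→Delgado, Sat evening→Delgado, Sun morning→Delgado, Sun afternoon→Chen, Sun evening→Chen.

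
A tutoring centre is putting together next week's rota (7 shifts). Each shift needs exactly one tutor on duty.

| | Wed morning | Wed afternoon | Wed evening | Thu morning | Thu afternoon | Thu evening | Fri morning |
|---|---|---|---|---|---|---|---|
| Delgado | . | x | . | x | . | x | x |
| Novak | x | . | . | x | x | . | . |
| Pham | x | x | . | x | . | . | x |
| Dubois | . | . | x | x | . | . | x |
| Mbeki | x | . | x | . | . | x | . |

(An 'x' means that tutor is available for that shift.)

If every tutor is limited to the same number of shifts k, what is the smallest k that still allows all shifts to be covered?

2

With 5 tutors and 7 worker-slots to fill, someone must work at least ⌈7/5⌉ = 2 shifts, so k ≥ 2.
k = 2 works: Wed morning→Novak, Wed afternoon→Delgado, Wed evening→Dubois, Thu morning→Pham, Thu afternoon→Novak, Thu evening→Delgado, Fri morning→Pham.
Loads: Delgado 2, Novak 2, Pham 2, Dubois 1, Mbeki 0 — all ≤ 2.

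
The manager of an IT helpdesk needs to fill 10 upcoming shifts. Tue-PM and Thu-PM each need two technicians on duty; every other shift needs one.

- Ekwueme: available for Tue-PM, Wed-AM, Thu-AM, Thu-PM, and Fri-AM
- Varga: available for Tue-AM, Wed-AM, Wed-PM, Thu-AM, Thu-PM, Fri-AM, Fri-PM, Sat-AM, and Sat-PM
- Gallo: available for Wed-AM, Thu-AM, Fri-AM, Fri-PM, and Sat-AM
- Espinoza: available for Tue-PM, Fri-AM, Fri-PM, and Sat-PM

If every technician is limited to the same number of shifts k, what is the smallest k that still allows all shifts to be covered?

With 4 technicians and 12 worker-slots to fill, someone must work at least ⌈12/4⌉ = 3 shifts, so k ≥ 3.
k = 3 works: Tue-AM→Varga, Tue-PM→Ekwueme+Espinoza, Wed-AM→Ekwueme, Wed-PM→Varga, Thu-AM→Gallo, Thu-PM→Ekwueme+Varga, Fri-AM→Espinoza, Fri-PM→Gallo, Sat-AM→Gallo, Sat-PM→Espinoza.
Loads: Ekwueme 3, Varga 3, Gallo 3, Espinoza 3 — all ≤ 3.

3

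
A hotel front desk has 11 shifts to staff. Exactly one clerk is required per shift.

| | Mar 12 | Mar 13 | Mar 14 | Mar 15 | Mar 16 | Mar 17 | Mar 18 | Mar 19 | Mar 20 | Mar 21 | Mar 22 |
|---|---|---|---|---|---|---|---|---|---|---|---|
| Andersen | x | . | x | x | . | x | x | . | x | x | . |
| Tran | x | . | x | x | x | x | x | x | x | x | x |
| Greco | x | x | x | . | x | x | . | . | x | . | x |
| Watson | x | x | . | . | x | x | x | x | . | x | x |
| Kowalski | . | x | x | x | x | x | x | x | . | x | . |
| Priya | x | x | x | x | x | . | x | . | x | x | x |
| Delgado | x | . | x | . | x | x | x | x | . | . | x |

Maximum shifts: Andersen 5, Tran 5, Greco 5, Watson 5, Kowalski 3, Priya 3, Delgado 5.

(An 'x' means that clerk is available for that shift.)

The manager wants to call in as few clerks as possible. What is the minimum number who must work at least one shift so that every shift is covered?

3

11 slots to fill and no one can take more than 5, so at least ⌈11/5⌉ = 3 clerks are needed.
Andersen, Tran, and Greco alone can cover everything: Mar 12→Andersen, Mar 13→Greco, Mar 14→Andersen, Mar 15→Andersen, Mar 16→Tran, Mar 17→Tran, Mar 18→Andersen, Mar 19→Tran, Mar 20→Tran, Mar 21→Andersen, Mar 22→Tran.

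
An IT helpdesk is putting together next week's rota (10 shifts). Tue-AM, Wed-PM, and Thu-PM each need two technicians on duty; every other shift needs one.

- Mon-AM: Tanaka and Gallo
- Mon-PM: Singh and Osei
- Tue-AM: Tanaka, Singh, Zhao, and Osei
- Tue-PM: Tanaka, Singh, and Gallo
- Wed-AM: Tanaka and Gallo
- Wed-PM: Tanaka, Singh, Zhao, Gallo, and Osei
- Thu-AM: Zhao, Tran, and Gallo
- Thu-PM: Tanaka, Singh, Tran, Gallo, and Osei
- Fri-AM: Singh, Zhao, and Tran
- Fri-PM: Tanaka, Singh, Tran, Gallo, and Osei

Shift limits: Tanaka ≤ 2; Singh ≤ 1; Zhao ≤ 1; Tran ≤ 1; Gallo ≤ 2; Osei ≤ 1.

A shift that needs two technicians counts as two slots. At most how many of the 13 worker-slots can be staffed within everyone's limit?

8

Total capacity across all technicians is 2+1+1+1+2+1 = 8, and 13 slots are needed, so at most 8 can be filled.
An assignment achieving 8: Mon-AM→Tanaka, Mon-PM→Singh, Tue-AM→Osei, Tue-PM→Gallo, Wed-AM→Tanaka, Wed-PM→Gallo, Thu-AM→Zhao, Fri-AM→Tran.
Loads: Tanaka 2/2, Singh 1/1, Zhao 1/1, Tran 1/1, Gallo 2/2, Osei 1/1.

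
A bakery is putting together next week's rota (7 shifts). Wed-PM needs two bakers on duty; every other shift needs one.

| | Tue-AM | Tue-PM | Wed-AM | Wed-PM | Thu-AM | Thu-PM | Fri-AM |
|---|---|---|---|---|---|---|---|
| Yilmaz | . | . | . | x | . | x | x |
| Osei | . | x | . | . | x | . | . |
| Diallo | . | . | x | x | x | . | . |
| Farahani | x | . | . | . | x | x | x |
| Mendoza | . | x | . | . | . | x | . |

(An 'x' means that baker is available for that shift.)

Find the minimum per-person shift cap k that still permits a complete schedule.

2

With 5 bakers and 8 worker-slots to fill, someone must work at least ⌈8/5⌉ = 2 shifts, so k ≥ 2.
k = 2 works: Tue-AM→Farahani, Tue-PM→Osei, Wed-AM→Diallo, Wed-PM→Yilmaz+Diallo, Thu-AM→Osei, Thu-PM→Farahani, Fri-AM→Yilmaz.
Loads: Yilmaz 2, Osei 2, Diallo 2, Farahani 2, Mendoza 0 — all ≤ 2.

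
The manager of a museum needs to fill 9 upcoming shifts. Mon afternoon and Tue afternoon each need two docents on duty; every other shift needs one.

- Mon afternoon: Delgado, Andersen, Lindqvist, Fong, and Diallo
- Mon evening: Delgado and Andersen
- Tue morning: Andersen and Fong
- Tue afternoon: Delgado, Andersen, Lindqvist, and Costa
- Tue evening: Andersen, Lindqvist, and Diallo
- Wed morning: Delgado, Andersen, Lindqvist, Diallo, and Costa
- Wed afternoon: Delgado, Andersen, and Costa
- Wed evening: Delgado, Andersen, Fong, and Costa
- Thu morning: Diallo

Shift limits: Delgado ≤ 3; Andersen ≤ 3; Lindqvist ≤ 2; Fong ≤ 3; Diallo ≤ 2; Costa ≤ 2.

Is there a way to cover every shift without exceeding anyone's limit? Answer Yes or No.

Thu morning can only be covered by Diallo, so that assignment is forced.
One valid schedule: Mon afternoon→Lindqvist+Fong, Mon evening→Delgado, Tue morning→Andersen, Tue afternoon→Lindqvist+Costa, Tue evening→Andersen, Wed morning→Andersen, Wed afternoon→Delgado, Wed evening→Delgado, Thu morning→Diallo.
Loads: Delgado 3/3, Andersen 3/3, Lindqvist 2/2, Fong 1/3, Diallo 1/2, Costa 1/2 — all within limits.

Yes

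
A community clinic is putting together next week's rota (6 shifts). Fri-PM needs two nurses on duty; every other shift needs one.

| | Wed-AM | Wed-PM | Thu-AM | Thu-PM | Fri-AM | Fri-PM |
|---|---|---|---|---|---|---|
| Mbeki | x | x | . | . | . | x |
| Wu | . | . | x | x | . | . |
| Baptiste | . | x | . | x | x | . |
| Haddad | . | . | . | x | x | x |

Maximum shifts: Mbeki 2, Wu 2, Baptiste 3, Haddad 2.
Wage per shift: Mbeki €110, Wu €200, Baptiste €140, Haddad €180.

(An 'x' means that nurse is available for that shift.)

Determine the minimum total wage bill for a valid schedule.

Wed-AM can only be covered by Mbeki, so that assignment is forced.
Thu-AM can only be covered by Wu, so that assignment is forced.
Fri-PM can only be covered by Mbeki and Haddad, so that assignment is forced.
Picking the cheapest available nurse for each shift independently would cost €990, but that ignores the shift limits.
An optimal schedule: Wed-AM→Mbeki, Wed-PM→Baptiste, Thu-AM→Wu, Thu-PM→Baptiste, Fri-AM→Baptiste, Fri-PM→Mbeki+Haddad.
Total: 110 + 140 + 200 + 140 + 140 + 110 + 180 = €1020.

€1020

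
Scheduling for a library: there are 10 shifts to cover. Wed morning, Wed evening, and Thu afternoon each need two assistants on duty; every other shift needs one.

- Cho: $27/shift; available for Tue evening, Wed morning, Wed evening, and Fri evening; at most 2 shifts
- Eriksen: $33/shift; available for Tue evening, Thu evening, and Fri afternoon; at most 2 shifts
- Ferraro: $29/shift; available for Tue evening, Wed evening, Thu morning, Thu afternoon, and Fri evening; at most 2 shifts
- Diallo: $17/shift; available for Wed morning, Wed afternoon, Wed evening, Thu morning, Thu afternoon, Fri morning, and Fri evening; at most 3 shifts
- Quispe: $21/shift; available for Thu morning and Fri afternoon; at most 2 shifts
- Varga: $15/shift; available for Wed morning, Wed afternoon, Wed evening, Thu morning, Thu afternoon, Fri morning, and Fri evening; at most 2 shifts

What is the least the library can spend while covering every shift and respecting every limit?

Thu evening can only be covered by Eriksen, so that assignment is forced.
Picking the cheapest available assistant for each shift independently would cost $237, but that ignores the shift limits.
An optimal schedule: Tue evening→Eriksen, Wed morning→Cho+Diallo, Wed afternoon→Diallo, Wed evening→Ferraro+Varga, Thu morning→Quispe, Thu afternoon→Ferraro+Varga, Thu evening→Eriksen, Fri morning→Diallo, Fri afternoon→Quispe, Fri evening→Cho.
Total: 33 + 27 + 17 + 17 + 29 + 15 + 21 + 29 + 15 + 33 + 17 + 21 + 27 = $301.

$301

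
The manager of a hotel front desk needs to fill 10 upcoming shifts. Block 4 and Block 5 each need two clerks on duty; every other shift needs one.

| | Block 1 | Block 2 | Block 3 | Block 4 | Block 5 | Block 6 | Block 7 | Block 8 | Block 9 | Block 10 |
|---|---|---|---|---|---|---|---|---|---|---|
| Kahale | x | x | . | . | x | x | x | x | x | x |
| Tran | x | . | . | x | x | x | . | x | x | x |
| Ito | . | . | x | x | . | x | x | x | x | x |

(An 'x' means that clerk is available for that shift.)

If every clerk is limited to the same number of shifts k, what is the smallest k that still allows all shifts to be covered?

With 3 clerks and 12 worker-slots to fill, someone must work at least ⌈12/3⌉ = 4 shifts, so k ≥ 4.
k = 4 works: Block 1→Kahale, Block 2→Kahale, Block 3→Ito, Block 4→Tran+Ito, Block 5→Kahale+Tran, Block 6→Tran, Block 7→Kahale, Block 8→Tran, Block 9→Ito, Block 10→Ito.
Loads: Kahale 4, Tran 4, Ito 4 — all ≤ 4.

4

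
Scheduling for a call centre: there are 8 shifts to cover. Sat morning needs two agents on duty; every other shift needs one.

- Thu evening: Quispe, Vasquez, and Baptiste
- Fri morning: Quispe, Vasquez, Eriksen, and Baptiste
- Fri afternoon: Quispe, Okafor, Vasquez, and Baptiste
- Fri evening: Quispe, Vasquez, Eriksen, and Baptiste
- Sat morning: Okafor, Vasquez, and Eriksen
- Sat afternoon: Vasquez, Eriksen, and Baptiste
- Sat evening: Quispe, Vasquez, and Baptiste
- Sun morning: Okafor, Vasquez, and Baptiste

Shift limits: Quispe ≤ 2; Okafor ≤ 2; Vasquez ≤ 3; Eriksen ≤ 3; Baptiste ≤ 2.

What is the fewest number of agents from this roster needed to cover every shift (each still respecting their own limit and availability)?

9 slots to fill and no one can take more than 3, so at least ⌈9/3⌉ = 3 agents are needed.
Any 3 agents together have capacity at most 3+3+2 = 8 < 9 slots, so 3 can never suffice.
Quispe, Okafor, Vasquez, and Eriksen alone can cover everything: Thu evening→Quispe, Fri morning→Vasquez, Fri afternoon→Okafor, Fri evening→Eriksen, Sat morning→Vasquez+Eriksen, Sat afternoon→Vasquez, Sat evening→Quispe, Sun morning→Okafor.

4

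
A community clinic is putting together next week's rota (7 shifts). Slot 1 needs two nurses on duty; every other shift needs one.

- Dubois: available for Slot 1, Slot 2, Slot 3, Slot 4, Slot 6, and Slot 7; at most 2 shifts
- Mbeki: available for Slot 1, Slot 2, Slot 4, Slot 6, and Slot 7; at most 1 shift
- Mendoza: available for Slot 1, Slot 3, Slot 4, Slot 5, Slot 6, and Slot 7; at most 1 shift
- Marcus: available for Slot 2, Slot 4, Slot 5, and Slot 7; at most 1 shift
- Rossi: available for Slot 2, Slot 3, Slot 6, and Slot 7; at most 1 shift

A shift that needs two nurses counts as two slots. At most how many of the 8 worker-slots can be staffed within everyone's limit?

6

Total capacity across all nurses is 2+1+1+1+1 = 6, and 8 slots are needed, so at most 6 can be filled.
An assignment achieving 6: Slot 1→Dubois+Mbeki, Slot 2→Marcus, Slot 3→Dubois, Slot 5→Mendoza, Slot 6→Rossi.
Loads: Dubois 2/2, Mbeki 1/1, Mendoza 1/1, Marcus 1/1, Rossi 1/1.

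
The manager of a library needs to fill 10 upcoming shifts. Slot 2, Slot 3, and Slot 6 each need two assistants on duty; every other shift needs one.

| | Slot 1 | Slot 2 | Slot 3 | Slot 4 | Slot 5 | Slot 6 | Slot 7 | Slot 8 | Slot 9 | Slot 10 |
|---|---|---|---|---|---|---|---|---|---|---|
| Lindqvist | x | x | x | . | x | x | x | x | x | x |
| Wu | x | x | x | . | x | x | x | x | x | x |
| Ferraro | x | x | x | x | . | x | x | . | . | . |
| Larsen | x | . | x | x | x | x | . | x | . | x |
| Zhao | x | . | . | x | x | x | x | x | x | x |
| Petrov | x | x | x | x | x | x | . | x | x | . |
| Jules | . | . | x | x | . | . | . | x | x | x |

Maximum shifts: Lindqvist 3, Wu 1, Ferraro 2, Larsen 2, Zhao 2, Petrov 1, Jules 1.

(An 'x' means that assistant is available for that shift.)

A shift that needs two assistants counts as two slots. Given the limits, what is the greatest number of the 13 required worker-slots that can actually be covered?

12

Total capacity across all assistants is 3+1+2+2+2+1+1 = 12, and 13 slots are needed, so at most 12 can be filled.
An assignment achieving 12: Slot 1→Ferraro, Slot 2→Lindqvist+Wu, Slot 3→Larsen+Petrov, Slot 4→Ferraro, Slot 5→Lindqvist, Slot 6→Zhao, Slot 7→Lindqvist, Slot 8→Jules, Slot 9→Zhao, Slot 10→Larsen.
Loads: Lindqvist 3/3, Wu 1/1, Ferraro 2/2, Larsen 2/2, Zhao 2/2, Petrov 1/1, Jules 1/1.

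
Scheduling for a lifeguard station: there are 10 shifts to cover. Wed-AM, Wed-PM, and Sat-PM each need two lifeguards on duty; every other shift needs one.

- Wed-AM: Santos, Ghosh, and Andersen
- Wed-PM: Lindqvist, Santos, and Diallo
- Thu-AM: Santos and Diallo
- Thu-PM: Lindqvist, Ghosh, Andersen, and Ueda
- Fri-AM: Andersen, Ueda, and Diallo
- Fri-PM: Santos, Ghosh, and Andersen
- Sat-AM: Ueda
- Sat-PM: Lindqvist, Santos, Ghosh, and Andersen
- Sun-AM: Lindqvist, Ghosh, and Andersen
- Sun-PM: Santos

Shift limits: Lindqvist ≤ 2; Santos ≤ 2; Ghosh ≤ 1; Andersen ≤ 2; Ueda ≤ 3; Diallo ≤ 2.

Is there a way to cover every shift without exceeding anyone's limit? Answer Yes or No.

Total capacity is 2+2+1+2+3+2 = 12 but 13 worker-slots are needed — infeasible.

No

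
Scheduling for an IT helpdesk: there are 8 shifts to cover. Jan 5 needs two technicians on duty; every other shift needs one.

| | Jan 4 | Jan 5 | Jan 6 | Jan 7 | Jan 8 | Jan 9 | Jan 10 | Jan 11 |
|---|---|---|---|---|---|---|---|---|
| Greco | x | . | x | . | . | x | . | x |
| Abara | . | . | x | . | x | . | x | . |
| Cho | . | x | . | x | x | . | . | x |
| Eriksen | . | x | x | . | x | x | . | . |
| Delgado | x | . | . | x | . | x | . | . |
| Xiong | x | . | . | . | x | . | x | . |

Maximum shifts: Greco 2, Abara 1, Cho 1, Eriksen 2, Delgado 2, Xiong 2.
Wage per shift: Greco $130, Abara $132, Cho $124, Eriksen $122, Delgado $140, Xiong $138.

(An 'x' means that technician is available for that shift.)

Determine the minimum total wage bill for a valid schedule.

$1176

Jan 5 can only be covered by Cho and Eriksen, so that assignment is forced.
Picking the cheapest available technician for each shift independently would cost $1122, but that ignores the shift limits.
An optimal schedule: Jan 4→Xiong, Jan 5→Eriksen+Cho, Jan 6→Eriksen, Jan 7→Delgado, Jan 8→Xiong, Jan 9→Greco, Jan 10→Abara, Jan 11→Greco.
Total: 138 + 122 + 124 + 122 + 140 + 138 + 130 + 132 + 130 = $1176.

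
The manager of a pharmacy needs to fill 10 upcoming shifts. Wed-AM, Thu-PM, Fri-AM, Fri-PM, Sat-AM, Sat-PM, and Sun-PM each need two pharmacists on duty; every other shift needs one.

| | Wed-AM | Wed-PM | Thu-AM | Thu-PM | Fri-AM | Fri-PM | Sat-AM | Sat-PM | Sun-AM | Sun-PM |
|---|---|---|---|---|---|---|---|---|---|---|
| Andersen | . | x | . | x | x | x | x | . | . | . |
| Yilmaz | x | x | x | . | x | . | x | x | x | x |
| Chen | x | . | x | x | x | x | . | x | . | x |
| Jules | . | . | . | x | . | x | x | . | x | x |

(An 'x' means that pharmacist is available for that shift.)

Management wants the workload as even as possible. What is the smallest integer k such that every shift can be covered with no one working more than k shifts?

With 4 pharmacists and 17 worker-slots to fill, someone must work at least ⌈17/4⌉ = 5 shifts, so k ≥ 5.
k = 5 works: Wed-AM→Yilmaz+Chen, Wed-PM→Andersen, Thu-AM→Yilmaz, Thu-PM→Andersen+Chen, Fri-AM→Andersen+Yilmaz, Fri-PM→Andersen+Chen, Sat-AM→Andersen+Jules, Sat-PM→Yilmaz+Chen, Sun-AM→Yilmaz, Sun-PM→Chen+Jules.
Loads: Andersen 5, Yilmaz 5, Chen 5, Jules 2 — all ≤ 5.

5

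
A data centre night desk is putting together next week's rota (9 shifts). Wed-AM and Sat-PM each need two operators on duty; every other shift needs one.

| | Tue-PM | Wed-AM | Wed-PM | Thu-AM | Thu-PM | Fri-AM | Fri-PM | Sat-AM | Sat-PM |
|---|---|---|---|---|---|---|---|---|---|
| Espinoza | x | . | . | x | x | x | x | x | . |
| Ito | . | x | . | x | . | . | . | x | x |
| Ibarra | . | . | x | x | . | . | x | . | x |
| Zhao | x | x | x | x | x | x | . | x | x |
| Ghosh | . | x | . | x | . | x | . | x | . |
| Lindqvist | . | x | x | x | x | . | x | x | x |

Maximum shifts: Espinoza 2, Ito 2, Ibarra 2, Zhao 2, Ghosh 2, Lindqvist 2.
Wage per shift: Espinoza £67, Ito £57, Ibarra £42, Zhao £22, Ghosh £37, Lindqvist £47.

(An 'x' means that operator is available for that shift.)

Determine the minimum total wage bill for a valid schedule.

Picking the cheapest available operator for each shift independently would cost £297, but that ignores the shift limits.
An optimal schedule: Tue-PM→Zhao, Wed-AM→Lindqvist+Ito, Wed-PM→Zhao, Thu-AM→Espinoza, Thu-PM→Lindqvist, Fri-AM→Ghosh, Fri-PM→Ibarra, Sat-AM→Ghosh, Sat-PM→Ibarra+Ito.
Total: 22 + 47 + 57 + 22 + 67 + 47 + 37 + 42 + 37 + 42 + 57 = £477.

£477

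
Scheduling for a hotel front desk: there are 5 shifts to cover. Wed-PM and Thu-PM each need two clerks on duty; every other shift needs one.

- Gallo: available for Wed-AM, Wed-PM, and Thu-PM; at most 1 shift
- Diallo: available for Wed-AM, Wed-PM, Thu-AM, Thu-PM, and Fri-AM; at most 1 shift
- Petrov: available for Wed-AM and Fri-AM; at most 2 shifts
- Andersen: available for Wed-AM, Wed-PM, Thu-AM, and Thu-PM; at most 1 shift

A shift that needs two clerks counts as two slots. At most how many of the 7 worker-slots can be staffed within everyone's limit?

5

Total capacity across all clerks is 1+1+2+1 = 5, and 7 slots are needed, so at most 5 can be filled.
An assignment achieving 5: Wed-AM→Petrov, Wed-PM→Gallo+Andersen, Thu-AM→Diallo, Fri-AM→Petrov.
Loads: Gallo 1/1, Diallo 1/1, Petrov 2/2, Andersen 1/1.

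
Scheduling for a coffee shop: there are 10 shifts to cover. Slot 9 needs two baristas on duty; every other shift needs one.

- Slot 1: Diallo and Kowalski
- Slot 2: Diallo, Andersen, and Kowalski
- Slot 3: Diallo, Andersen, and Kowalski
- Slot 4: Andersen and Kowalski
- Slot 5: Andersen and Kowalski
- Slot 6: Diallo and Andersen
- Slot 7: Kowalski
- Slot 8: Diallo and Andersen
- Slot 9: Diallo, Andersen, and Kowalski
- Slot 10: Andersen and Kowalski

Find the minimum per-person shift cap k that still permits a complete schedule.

4

With 3 baristas and 11 worker-slots to fill, someone must work at least ⌈11/3⌉ = 4 shifts, so k ≥ 4.
k = 4 works: Slot 1→Diallo, Slot 2→Diallo, Slot 3→Kowalski, Slot 4→Andersen, Slot 5→Andersen, Slot 6→Diallo, Slot 7→Kowalski, Slot 8→Diallo, Slot 9→Andersen+Kowalski, Slot 10→Andersen.
Loads: Diallo 4, Andersen 4, Kowalski 3 — all ≤ 4.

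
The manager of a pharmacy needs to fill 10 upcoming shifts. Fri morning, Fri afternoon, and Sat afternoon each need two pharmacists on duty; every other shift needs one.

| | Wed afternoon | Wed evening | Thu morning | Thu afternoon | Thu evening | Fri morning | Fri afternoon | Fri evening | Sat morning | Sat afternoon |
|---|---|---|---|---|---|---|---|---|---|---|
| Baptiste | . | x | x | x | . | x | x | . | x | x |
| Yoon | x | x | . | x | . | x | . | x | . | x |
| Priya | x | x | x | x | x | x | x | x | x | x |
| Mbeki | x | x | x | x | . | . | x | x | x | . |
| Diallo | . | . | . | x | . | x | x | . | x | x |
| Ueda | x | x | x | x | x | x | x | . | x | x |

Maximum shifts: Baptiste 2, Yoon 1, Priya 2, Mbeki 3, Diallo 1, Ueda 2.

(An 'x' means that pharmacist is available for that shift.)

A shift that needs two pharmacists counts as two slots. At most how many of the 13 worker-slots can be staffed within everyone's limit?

11

Total capacity across all pharmacists is 2+1+2+3+1+2 = 11, and 13 slots are needed, so at most 11 can be filled.
An assignment achieving 11: Wed afternoon→Priya, Wed evening→Baptiste, Thu morning→Baptiste, Thu afternoon→Mbeki, Thu evening→Priya, Fri morning→Diallo+Ueda, Fri afternoon→Mbeki+Ueda, Fri evening→Yoon, Sat morning→Mbeki.
Loads: Baptiste 2/2, Yoon 1/1, Priya 2/2, Mbeki 3/3, Diallo 1/1, Ueda 2/2.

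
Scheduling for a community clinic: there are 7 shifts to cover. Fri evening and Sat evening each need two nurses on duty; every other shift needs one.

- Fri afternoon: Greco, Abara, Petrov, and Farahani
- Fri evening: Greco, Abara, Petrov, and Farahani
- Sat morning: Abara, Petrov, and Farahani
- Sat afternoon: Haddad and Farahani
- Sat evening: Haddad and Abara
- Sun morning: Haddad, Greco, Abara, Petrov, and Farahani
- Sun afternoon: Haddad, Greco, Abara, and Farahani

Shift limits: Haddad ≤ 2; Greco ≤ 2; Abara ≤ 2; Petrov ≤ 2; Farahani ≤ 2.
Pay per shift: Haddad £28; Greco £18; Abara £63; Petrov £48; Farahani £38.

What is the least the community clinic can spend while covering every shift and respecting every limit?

£327

Sat evening can only be covered by Haddad and Abara, so that assignment is forced.
Picking the cheapest available nurse for each shift independently would cost £267, but that ignores the shift limits.
An optimal schedule: Fri afternoon→Greco, Fri evening→Farahani+Petrov, Sat morning→Farahani, Sat afternoon→Haddad, Sat evening→Haddad+Abara, Sun morning→Petrov, Sun afternoon→Greco.
Total: 18 + 38 + 48 + 38 + 28 + 28 + 63 + 48 + 18 = £327.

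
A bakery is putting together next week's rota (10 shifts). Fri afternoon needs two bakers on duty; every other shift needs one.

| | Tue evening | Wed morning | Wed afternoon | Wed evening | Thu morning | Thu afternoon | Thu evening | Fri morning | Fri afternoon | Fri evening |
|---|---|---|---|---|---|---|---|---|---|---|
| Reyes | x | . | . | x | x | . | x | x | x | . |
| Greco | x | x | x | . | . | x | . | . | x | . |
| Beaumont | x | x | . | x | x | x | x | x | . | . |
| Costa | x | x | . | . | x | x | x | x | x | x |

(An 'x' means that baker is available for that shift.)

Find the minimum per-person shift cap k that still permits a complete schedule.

With 4 bakers and 11 worker-slots to fill, someone must work at least ⌈11/4⌉ = 3 shifts, so k ≥ 3.
k = 3 works: Tue evening→Beaumont, Wed morning→Greco, Wed afternoon→Greco, Wed evening→Reyes, Thu morning→Reyes, Thu afternoon→Greco, Thu evening→Beaumont, Fri morning→Beaumont, Fri afternoon→Reyes+Costa, Fri evening→Costa.
Loads: Reyes 3, Greco 3, Beaumont 3, Costa 2 — all ≤ 3.

3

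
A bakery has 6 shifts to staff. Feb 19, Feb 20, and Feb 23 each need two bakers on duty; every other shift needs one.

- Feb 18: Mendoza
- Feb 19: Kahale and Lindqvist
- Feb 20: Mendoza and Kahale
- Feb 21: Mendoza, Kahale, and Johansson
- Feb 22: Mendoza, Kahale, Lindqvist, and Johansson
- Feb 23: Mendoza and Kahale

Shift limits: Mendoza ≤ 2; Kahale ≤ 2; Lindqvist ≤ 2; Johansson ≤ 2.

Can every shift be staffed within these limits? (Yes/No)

Shifts {Feb 18, Feb 20, Feb 23} need 5 worker-slots in total, but the bakers available for any of those shifts (Mendoza and Kahale) can supply at most 4 among them. So no valid schedule exists.

No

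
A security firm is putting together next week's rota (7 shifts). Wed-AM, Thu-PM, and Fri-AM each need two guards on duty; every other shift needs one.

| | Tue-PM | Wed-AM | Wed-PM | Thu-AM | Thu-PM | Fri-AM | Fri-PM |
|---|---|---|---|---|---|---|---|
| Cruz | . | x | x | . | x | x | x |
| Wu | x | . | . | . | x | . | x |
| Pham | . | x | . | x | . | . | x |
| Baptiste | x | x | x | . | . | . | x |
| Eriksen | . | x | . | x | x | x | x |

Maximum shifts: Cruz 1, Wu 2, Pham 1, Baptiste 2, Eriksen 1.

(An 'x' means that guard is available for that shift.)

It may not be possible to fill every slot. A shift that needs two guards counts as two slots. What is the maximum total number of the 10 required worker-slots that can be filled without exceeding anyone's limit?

Total capacity across all guards is 1+2+1+2+1 = 7, and 10 slots are needed, so at most 7 can be filled.
An assignment achieving 7: Tue-PM→Wu, Wed-AM→Baptiste, Wed-PM→Cruz, Thu-AM→Pham, Thu-PM→Wu, Fri-AM→Eriksen, Fri-PM→Baptiste.
Loads: Cruz 1/1, Wu 2/2, Pham 1/1, Baptiste 2/2, Eriksen 1/1.

7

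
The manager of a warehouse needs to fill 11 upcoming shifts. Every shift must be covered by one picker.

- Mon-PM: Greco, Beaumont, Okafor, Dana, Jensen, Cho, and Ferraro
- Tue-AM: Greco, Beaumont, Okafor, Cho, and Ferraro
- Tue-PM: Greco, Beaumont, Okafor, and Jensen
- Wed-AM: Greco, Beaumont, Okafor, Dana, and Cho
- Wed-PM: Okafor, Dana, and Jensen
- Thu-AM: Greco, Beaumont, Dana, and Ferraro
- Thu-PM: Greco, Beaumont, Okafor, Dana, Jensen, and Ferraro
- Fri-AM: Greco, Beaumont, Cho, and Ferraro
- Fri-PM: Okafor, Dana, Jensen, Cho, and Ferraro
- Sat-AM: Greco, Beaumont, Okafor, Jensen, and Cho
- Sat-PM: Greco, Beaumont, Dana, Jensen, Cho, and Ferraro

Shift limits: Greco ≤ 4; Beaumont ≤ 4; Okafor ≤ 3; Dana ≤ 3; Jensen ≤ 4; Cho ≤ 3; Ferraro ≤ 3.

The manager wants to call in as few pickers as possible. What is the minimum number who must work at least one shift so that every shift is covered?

11 slots to fill and no one can take more than 4, so at least ⌈11/4⌉ = 3 pickers are needed.
Greco, Beaumont, and Okafor alone can cover everything: Mon-PM→Greco, Tue-AM→Beaumont, Tue-PM→Beaumont, Wed-AM→Beaumont, Wed-PM→Okafor, Thu-AM→Greco, Thu-PM→Beaumont, Fri-AM→Greco, Fri-PM→Okafor, Sat-AM→Okafor, Sat-PM→Greco.

3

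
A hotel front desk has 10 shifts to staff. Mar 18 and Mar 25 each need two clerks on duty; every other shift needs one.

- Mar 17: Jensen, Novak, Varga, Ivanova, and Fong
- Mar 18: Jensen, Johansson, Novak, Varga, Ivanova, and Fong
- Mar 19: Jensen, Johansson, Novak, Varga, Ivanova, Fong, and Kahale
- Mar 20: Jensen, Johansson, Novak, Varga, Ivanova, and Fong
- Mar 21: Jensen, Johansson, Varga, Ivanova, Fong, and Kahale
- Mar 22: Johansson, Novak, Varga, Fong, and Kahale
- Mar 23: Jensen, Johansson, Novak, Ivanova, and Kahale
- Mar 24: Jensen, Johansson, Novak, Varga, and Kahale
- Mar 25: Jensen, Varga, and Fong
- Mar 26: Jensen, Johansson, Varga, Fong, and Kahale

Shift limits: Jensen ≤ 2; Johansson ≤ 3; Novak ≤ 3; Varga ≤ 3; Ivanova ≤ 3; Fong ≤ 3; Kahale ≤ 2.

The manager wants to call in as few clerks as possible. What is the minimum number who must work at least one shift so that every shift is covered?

4

12 slots to fill and no one can take more than 3, so at least ⌈12/3⌉ = 4 clerks are needed.
Johansson, Novak, Varga, and Fong alone can cover everything: Mar 17→Novak, Mar 18→Varga+Fong, Mar 19→Novak, Mar 20→Novak, Mar 21→Johansson, Mar 22→Fong, Mar 23→Johansson, Mar 24→Johansson, Mar 25→Varga+Fong, Mar 26→Varga.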